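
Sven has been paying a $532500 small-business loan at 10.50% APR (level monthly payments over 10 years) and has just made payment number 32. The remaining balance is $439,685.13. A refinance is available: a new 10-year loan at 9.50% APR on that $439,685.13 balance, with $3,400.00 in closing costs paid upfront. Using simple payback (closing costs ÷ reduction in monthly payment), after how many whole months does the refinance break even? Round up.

Current payment = 532,500 × 10.5%/12 / (1 − (1+0.0087500)^−120) = $7,185.29.
Refinanced payment = 439,685.13 × 0.0079167 / (1 − (1+0.0079167)^−120) = $5,689.42.
Monthly savings = $7,185.29 − $5,689.42 = $1,495.87.
Break-even = $3,400.00 / $1,495.87 = 2.27 → 3 months.

3 months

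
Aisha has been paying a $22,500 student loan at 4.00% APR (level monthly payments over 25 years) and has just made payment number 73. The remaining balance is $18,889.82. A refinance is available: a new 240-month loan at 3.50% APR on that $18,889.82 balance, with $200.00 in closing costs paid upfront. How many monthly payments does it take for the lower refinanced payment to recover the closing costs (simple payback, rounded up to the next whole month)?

Current payment = 22,500 × 4%/12 / (1 − (1+0.0033333)^−300) = $118.76.
Refinanced payment = 18,889.82 × 0.0029167 / (1 − (1+0.0029167)^−240) = $109.55.
Monthly savings = $118.76 − $109.55 = $9.21.
Break-even = $200.00 / $9.21 = 21.72 → 22 months.

22 months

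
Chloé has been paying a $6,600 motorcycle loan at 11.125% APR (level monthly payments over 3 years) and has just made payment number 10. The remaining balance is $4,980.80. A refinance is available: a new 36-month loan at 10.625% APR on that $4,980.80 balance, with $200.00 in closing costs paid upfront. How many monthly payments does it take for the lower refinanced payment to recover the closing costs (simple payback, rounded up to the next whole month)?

4 months

Current payment = 6,600 × 11.125%/12 / (1 − (1+0.0092708)^−36) = $216.47.
Refinanced payment = 4,980.80 × 0.0088542 / (1 − (1+0.0088542)^−36) = $162.18.
Monthly savings = $216.47 − $162.18 = $54.29.
Break-even = $200.00 / $54.29 = 3.68 → 4 months.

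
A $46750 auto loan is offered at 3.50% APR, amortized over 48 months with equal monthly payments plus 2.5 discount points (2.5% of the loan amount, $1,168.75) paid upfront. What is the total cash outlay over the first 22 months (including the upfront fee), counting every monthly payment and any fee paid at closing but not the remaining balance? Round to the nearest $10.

Monthly rate = 3.5%/12 = 0.0029167; payment = 46,750 × 0.0029167 / (1 − (1+0.0029167)^−48) = $1,045.14.
Total outlay = 22 × $1,045.14 + $1,168.75 = $24,161.83.

$24,160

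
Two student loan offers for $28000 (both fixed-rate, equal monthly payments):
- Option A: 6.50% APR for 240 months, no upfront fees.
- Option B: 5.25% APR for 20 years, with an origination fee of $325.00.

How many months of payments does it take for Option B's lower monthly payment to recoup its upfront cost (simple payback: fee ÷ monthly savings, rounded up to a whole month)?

17 months

Option A: monthly rate = 6.5%/12 = 0.0054167; payment = 28,000 × 0.0054167 / (1 − (1+0.0054167)^−240) = $208.76.
Option B: monthly rate = 5.25%/12 = 0.0043750; payment = 28,000 × 0.0043750 / (1 − (1+0.0043750)^−240) = $188.68.
Monthly savings = $208.76 − $188.68 = $20.08.
Break-even = $325.00 / $20.08 = 16.19 → 17 months.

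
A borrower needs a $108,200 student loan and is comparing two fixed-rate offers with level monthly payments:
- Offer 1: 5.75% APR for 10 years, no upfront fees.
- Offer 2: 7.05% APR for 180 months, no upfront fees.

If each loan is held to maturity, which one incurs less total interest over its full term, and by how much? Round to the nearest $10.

Offer 1: at 5.75% the monthly rate is 0.0047917, so the payment is 108,200 × 0.0047917 / (1 − 1.0047917^−120) = $1,187.70.
Total interest on Offer 1 = 120 × $1,187.70 − $108,200 = $34,324.00.
Offer 2: monthly rate = 7.05%/12 = 0.0058750; payment = 108,200 × 0.0058750 / (1 − (1+0.0058750)^−180) = $975.56.
Total interest on Offer 2 = 180 × $975.56 − $108,200 = $67,400.80.
Offer 1 is lower by $33,076.80.

Offer 1 by $33,080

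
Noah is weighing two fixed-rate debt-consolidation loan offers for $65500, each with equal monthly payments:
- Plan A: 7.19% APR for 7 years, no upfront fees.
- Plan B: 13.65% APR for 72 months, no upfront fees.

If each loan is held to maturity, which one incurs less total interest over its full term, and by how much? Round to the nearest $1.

Plan A: monthly rate = 7.19%/12 = 0.0059917; payment = 65,500 × 0.0059917 / (1 − (1+0.0059917)^−84) = $994.67.
Total interest on Plan A = 84 × $994.67 − $65,500 = $18,052.28.
Plan B: at 13.65% the monthly rate is 0.0113750, so the payment is 65,500 × 0.0113750 / (1 − 1.0113750^−72) = $1,337.43.
Total interest on Plan B = 72 × $1,337.43 − $65,500 = $30,794.96.
Plan A is lower by $12,742.68.

Plan A by $12,743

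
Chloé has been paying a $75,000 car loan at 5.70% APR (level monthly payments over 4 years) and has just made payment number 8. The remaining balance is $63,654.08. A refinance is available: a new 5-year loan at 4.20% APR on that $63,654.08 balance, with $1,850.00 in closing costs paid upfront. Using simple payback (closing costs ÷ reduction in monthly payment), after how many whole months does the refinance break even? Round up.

Current payment = 75,000 × 5.7%/12 / (1 − (1+0.0047500)^−48) = $1,751.08.
Refinanced payment = 63,654.08 × 0.0035000 / (1 − (1+0.0035000)^−60) = $1,178.04.
Monthly savings = $1,751.08 − $1,178.04 = $573.04.
Break-even = $1,850.00 / $573.04 = 3.23 → 4 months.

4 months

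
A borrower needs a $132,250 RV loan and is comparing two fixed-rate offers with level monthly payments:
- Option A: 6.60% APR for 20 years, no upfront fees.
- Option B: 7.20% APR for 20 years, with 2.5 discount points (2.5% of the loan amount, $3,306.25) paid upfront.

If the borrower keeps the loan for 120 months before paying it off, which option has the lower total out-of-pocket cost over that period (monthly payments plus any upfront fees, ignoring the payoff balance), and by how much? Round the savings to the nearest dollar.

Option A: monthly rate = 6.6%/12 = 0.0055000; payment = 132,250 × 0.0055000 / (1 − (1+0.0055000)^−240) = $993.82.
Option B: at 7.20% the monthly rate is 0.0060000, so the payment is 132,250 × 0.0060000 / (1 − 1.0060000^−240) = $1,041.27.
Over 120 months: Option A costs 120 × $993.82 = $119,258.40; Option B costs 120 × $1,041.27 + $3,306.25 = $128,258.65.
Option A is cheaper by $128,258.65 − $119,258.40 = $9,000.25.

Option A by $9,000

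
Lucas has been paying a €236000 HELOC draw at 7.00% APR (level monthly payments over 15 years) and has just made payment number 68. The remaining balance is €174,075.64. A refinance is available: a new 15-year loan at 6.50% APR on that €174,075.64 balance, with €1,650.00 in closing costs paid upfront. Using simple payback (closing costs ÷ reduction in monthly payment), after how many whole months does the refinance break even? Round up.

3 months

Current payment = 236,000 × 7%/12 / (1 − (1+0.0058333)^−180) = €2,121.23.
Refinanced payment = 174,075.64 × 0.0054167 / (1 − (1+0.0054167)^−180) = €1,516.39.
Monthly savings = €2,121.23 − €1,516.39 = €604.84.
Break-even = €1,650.00 / €604.84 = 2.73 → 3 months.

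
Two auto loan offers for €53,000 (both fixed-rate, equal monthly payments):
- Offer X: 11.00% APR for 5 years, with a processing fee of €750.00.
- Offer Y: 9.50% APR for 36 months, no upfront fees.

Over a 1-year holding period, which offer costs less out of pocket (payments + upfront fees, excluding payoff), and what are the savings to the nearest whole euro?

Offer X: monthly rate = 11%/12 = 0.0091667; payment = 53,000 × 0.0091667 / (1 − (1+0.0091667)^−60) = €1,152.35.
Offer Y: monthly rate = 9.5%/12 = 0.0079167; payment = 53,000 × 0.0079167 / (1 − (1+0.0079167)^−36) = €1,697.75.
Over 12 months: Offer X costs 12 × €1,152.35 + €750.00 = €14,578.20; Offer Y costs 12 × €1,697.75 = €20,373.00.
Offer X is cheaper by €20,373.00 − €14,578.20 = €5,794.80.

Offer X by €5,795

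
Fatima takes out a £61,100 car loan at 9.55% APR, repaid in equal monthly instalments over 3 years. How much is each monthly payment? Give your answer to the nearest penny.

£1,958.64

At 9.55% the monthly rate is 0.0079583, so the payment is 61,100 × 0.0079583 / (1 − 1.0079583^−36) = £1,958.64.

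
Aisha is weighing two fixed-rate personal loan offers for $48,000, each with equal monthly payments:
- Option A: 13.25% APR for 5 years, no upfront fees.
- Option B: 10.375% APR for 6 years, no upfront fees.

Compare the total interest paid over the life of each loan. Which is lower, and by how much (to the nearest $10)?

Option B by $1,220

Option A: monthly rate = 13.25%/12 = 0.0110417; payment = 48,000 × 0.0110417 / (1 − (1+0.0110417)^−60) = $1,098.30.
Total interest on Option A = 60 × $1,098.30 − $48,000 = $17,898.00.
Option B: at 10.375% the monthly rate is 0.0086458, so the payment is 48,000 × 0.0086458 / (1 − 1.0086458^−72) = $898.34.
Total interest on Option B = 72 × $898.34 − $48,000 = $16,680.48.
Option B is lower by $1,217.52.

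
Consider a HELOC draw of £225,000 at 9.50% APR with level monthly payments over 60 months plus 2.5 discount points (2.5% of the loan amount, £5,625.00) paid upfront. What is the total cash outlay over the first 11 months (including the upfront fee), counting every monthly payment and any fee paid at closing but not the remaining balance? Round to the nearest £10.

At 9.50% the monthly rate is 0.0079167, so the payment is 225,000 × 0.0079167 / (1 − 1.0079167^−60) = £4,725.42.
Total outlay = 11 × £4,725.42 + £5,625.00 = £57,604.62.

£57,600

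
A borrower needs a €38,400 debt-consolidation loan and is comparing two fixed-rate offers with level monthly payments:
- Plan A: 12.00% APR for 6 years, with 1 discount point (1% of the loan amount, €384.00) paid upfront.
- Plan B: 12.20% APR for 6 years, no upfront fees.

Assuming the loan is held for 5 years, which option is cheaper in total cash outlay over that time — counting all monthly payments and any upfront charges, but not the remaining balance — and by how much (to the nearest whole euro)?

Plan B by €144

Plan A: monthly rate = 12%/12 = 0.0100000; payment = 38,400 × 0.0100000 / (1 − (1+0.0100000)^−72) = €750.73.
Plan B: at 12.20% the monthly rate is 0.0101667, so the payment is 38,400 × 0.0101667 / (1 − 1.0101667^−72) = €754.73.
Over 60 months: Plan A costs 60 × €750.73 + €384.00 = €45,427.80; Plan B costs 60 × €754.73 = €45,283.80.
Plan B is cheaper by €45,427.80 − €45,283.80 = €144.00.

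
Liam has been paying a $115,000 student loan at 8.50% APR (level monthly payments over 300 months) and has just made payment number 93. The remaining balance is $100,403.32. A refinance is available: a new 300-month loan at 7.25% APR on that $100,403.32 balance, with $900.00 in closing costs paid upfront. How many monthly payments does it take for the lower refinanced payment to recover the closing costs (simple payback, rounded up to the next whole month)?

Current payment = 115,000 × 8.5%/12 / (1 − (1+0.0070833)^−300) = $926.01.
Refinanced payment = 100,403.32 × 0.0060417 / (1 − (1+0.0060417)^−300) = $725.72.
Monthly savings = $926.01 − $725.72 = $200.29.
Break-even = $900.00 / $200.29 = 4.49 → 5 months.

5 months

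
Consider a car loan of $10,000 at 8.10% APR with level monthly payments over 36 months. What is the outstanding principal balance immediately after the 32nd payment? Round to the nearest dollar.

$1,234

With monthly rate i = 8.1%/12 = 0.0067500, the balance after k of n payments is P · [(1+i)^n − (1+i)^k] / [(1+i)^n − 1].
(1+0.0067500)^36 = 1.27402802 and (1+0.0067500)^32 = 1.24020199, so the balance is 10,000 × (1.27402802 − 1.24020199) / (1.27402802 − 1) = $1,234.40.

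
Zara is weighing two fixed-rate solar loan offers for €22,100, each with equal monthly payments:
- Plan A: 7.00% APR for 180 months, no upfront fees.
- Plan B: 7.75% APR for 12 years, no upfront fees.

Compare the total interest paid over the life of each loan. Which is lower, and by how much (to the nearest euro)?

Plan A: monthly rate = 7%/12 = 0.0058333; payment = 22,100 × 0.0058333 / (1 − (1+0.0058333)^−180) = €198.64.
Total interest on Plan A = 180 × €198.64 − €22,100 = €13,655.20.
Plan B: at 7.75% the monthly rate is 0.0064583, so the payment is 22,100 × 0.0064583 / (1 − 1.0064583^−144) = €236.20.
Total interest on Plan B = 144 × €236.20 − €22,100 = €11,912.80.
Plan B is lower by €1,742.40.

Plan B by €1,742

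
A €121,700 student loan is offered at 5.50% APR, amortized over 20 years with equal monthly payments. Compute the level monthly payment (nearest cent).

€837.16

Monthly rate = 5.5%/12 = 0.0045833; payment = 121,700 × 0.0045833 / (1 − (1+0.0045833)^−240) = €837.16.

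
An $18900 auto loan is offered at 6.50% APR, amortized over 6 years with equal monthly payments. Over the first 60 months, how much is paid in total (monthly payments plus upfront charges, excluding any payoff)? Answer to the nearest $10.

$19,060

At 6.50% the monthly rate is 0.0054167, so the payment is 18,900 × 0.0054167 / (1 − 1.0054167^−72) = $317.71.
Total outlay = 60 × $317.71 = $19,062.60.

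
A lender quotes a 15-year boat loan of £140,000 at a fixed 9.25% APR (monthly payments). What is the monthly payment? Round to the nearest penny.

£1,440.87

At 9.25% the monthly rate is 0.0077083, so the payment is 140,000 × 0.0077083 / (1 − 1.0077083^−180) = £1,440.87.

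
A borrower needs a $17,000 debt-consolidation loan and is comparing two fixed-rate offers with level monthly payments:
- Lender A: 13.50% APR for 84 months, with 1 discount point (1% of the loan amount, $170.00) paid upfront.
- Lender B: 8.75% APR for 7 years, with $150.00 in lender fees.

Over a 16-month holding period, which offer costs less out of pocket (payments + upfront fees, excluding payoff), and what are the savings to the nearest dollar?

Lender B by $701

Lender A: monthly rate = 13.5%/12 = 0.0112500; payment = 17,000 × 0.0112500 / (1 − (1+0.0112500)^−84) = $313.90.
Lender B: monthly rate = 8.75%/12 = 0.0072917; payment = 17,000 × 0.0072917 / (1 − (1+0.0072917)^−84) = $271.36.
Over 16 months: Lender A costs 16 × $313.90 + $170.00 = $5,192.40; Lender B costs 16 × $271.36 + $150.00 = $4,491.76.
Lender B is cheaper by $5,192.40 − $4,491.76 = $700.64.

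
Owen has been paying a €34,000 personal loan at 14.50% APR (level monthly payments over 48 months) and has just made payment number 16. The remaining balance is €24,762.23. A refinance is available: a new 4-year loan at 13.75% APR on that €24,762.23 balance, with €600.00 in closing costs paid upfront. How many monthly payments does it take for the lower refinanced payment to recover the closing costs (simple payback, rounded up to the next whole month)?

Current payment = 34,000 × 14.5%/12 / (1 − (1+0.0120833)^−48) = €937.65.
Refinanced payment = 24,762.23 × 0.0114583 / (1 − (1+0.0114583)^−48) = €673.56.
Monthly savings = €937.65 − €673.56 = €264.09.
Break-even = €600.00 / €264.09 = 2.27 → 3 months.

3 months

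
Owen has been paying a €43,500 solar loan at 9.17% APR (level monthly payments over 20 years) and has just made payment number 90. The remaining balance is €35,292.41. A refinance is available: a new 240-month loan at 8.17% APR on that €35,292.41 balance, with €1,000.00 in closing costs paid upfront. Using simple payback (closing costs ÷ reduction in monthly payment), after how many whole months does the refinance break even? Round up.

Current payment = 43,500 × 9.17%/12 / (1 − (1+0.0076417)^−240) = €396.15.
Refinanced payment = 35,292.41 × 0.0068083 / (1 − (1+0.0068083)^−240) = €298.94.
Monthly savings = €396.15 − €298.94 = €97.21.
Break-even = €1,000.00 / €97.21 = 10.29 → 11 months.

11 months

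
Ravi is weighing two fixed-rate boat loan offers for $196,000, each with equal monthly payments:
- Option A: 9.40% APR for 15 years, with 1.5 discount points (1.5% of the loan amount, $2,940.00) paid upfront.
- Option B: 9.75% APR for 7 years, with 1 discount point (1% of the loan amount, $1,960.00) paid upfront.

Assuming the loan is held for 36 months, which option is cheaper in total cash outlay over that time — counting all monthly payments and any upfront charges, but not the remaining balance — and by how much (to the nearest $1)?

Option A by $41,993

Option A: at 9.40% the monthly rate is 0.0078333, so the payment is 196,000 × 0.0078333 / (1 − 1.0078333^−180) = $2,034.87.
Option B: at 9.75% the monthly rate is 0.0081250, so the payment is 196,000 × 0.0081250 / (1 − 1.0081250^−84) = $3,228.57.
Over 36 months: Option A costs 36 × $2,034.87 + $2,940.00 = $76,195.32; Option B costs 36 × $3,228.57 + $1,960.00 = $118,188.52.
Option A is cheaper by $118,188.52 − $76,195.32 = $41,993.20.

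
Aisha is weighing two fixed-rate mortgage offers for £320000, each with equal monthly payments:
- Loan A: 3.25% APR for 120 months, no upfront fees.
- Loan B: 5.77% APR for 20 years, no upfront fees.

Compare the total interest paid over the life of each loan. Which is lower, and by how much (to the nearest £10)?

Loan A: at 3.25% the monthly rate is 0.0027083, so the payment is 320,000 × 0.0027083 / (1 − 1.0027083^−120) = £3,127.01.
Total interest on Loan A = 120 × £3,127.01 − £320,000 = £55,241.20.
Loan B: monthly rate = 5.77%/12 = 0.0048083; payment = 320,000 × 0.0048083 / (1 − (1+0.0048083)^−240) = £2,250.32.
Total interest on Loan B = 240 × £2,250.32 − £320,000 = £220,076.80.
Loan A is lower by £164,835.60.

Loan A by £164,840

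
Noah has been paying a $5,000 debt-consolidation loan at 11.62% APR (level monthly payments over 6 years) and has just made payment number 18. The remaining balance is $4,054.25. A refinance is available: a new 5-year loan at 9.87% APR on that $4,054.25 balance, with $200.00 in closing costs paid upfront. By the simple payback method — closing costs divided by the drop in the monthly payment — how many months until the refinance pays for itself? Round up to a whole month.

Current payment = 5,000 × 11.62%/12 / (1 − (1+0.0096833)^−72) = $96.77.
Refinanced payment = 4,054.25 × 0.0082250 / (1 − (1+0.0082250)^−60) = $85.88.
Monthly savings = $96.77 − $85.88 = $10.89.
Break-even = $200.00 / $10.89 = 18.37 → 19 months.

19 months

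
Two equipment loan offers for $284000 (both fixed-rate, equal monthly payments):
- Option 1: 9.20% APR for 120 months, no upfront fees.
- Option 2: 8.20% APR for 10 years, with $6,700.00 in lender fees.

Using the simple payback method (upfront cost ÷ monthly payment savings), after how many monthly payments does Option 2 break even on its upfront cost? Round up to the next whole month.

44 months

Option 1: at 9.20% the monthly rate is 0.0076667, so the payment is 284,000 × 0.0076667 / (1 − 1.0076667^−120) = $3,628.40.
Option 2: monthly rate = 8.2%/12 = 0.0068333; payment = 284,000 × 0.0068333 / (1 − (1+0.0068333)^−120) = $3,475.79.
Monthly savings = $3,628.40 − $3,475.79 = $152.61.
Break-even = $6,700.00 / $152.61 = 43.90 → 44 months.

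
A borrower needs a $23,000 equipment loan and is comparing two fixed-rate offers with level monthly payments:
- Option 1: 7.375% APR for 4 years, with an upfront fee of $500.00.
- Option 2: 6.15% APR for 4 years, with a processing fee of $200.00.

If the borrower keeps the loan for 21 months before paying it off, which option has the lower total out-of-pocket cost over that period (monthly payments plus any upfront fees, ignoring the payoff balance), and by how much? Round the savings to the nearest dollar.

Option 1: at 7.375% the monthly rate is 0.0061458, so the payment is 23,000 × 0.0061458 / (1 − 1.0061458^−48) = $554.77.
Option 2: at 6.15% the monthly rate is 0.0051250, so the payment is 23,000 × 0.0051250 / (1 − 1.0051250^−48) = $541.74.
Over 21 months: Option 1 costs 21 × $554.77 + $500.00 = $12,150.17; Option 2 costs 21 × $541.74 + $200.00 = $11,576.54.
Option 2 is cheaper by $12,150.17 − $11,576.54 = $573.63.

Option 2 by $574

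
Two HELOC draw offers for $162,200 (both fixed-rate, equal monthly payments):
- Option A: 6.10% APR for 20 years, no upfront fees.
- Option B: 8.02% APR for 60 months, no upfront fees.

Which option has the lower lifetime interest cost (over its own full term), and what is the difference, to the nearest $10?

Option A: monthly rate = 6.1%/12 = 0.0050833; payment = 162,200 × 0.0050833 / (1 − (1+0.0050833)^−240) = $1,171.43.
Total interest on Option A = 240 × $1,171.43 − $162,200 = $118,943.20.
Option B: at 8.02% the monthly rate is 0.0066833, so the payment is 162,200 × 0.0066833 / (1 − 1.0066833^−60) = $3,290.38.
Total interest on Option B = 60 × $3,290.38 − $162,200 = $35,222.80.
Option B is lower by $83,720.40.

Option B by $83,720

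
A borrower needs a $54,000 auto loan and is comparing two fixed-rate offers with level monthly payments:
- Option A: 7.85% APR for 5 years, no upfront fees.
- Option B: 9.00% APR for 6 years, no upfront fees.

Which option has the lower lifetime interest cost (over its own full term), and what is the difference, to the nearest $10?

Option A by $4,620

Option A: monthly rate = 7.85%/12 = 0.0065417; payment = 54,000 × 0.0065417 / (1 − (1+0.0065417)^−60) = $1,091.05.
Total interest on Option A = 60 × $1,091.05 − $54,000 = $11,463.00.
Option B: at 9.00% the monthly rate is 0.0075000, so the payment is 54,000 × 0.0075000 / (1 − 1.0075000^−72) = $973.38.
Total interest on Option B = 72 × $973.38 − $54,000 = $16,083.36.
Option A is lower by $4,620.36.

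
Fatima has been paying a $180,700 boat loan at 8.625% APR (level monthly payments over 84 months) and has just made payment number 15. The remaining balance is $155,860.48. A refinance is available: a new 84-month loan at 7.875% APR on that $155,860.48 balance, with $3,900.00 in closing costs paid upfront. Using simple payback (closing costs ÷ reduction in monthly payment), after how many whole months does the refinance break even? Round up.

9 months

Current payment = 180,700 × 8.625%/12 / (1 − (1+0.0071875)^−84) = $2,873.02.
Refinanced payment = 155,860.48 × 0.0065625 / (1 − (1+0.0065625)^−84) = $2,419.58.
Monthly savings = $2,873.02 − $2,419.58 = $453.44.
Break-even = $3,900.00 / $453.44 = 8.60 → 9 months.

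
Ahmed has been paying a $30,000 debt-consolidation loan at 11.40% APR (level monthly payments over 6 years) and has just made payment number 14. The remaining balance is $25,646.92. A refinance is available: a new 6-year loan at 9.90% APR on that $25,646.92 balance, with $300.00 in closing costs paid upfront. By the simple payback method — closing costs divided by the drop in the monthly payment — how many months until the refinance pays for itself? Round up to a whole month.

Current payment = 30,000 × 11.4%/12 / (1 − (1+0.0095000)^−72) = $577.19.
Refinanced payment = 25,646.92 × 0.0082500 / (1 − (1+0.0082500)^−72) = $473.84.
Monthly savings = $577.19 − $473.84 = $103.35.
Break-even = $300.00 / $103.35 = 2.90 → 3 months.

3 months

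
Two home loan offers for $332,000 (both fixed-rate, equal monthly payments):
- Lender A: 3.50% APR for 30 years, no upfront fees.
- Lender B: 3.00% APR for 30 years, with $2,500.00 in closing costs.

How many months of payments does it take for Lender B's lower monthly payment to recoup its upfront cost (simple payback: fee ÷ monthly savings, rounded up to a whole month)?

28 months

Lender A: monthly rate = 3.5%/12 = 0.0029167; payment = 332,000 × 0.0029167 / (1 − (1+0.0029167)^−360) = $1,490.83.
Lender B: at 3.00% the monthly rate is 0.0025000, so the payment is 332,000 × 0.0025000 / (1 − 1.0025000^−360) = $1,399.73.
Monthly savings = $1,490.83 − $1,399.73 = $91.10.
Break-even = $2,500.00 / $91.10 = 27.44 → 28 months.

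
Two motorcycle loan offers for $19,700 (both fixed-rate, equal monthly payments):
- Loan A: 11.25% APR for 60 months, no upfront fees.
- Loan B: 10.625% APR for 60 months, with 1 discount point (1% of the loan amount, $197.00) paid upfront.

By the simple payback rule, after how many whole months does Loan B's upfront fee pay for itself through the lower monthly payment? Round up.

33 months

Loan A: at 11.25% the monthly rate is 0.0093750, so the payment is 19,700 × 0.0093750 / (1 − 1.0093750^−60) = $430.79.
Loan B: monthly rate = 10.625%/12 = 0.0088542; payment = 19,700 × 0.0088542 / (1 − (1+0.0088542)^−60) = $424.65.
Monthly savings = $430.79 − $424.65 = $6.14.
Break-even = $197.00 / $6.14 = 32.08 → 33 months.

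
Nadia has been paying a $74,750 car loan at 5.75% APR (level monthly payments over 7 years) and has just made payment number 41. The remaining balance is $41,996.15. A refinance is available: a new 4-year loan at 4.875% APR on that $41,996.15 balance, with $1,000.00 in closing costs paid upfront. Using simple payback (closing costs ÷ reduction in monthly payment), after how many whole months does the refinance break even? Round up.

Current payment = 74,750 × 5.75%/12 / (1 − (1+0.0047917)^−84) = $1,083.05.
Refinanced payment = 41,996.15 × 0.0040625 / (1 − (1+0.0040625)^−48) = $964.77.
Monthly savings = $1,083.05 − $964.77 = $118.28.
Break-even = $1,000.00 / $118.28 = 8.45 → 9 months.

9 months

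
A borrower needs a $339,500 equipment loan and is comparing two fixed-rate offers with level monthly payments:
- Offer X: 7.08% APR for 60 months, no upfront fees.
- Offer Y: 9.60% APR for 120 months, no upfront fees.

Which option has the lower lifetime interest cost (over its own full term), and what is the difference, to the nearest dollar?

Offer X by $125,279

Offer X: at 7.08% the monthly rate is 0.0059000, so the payment is 339,500 × 0.0059000 / (1 − 1.0059000^−60) = $6,735.33.
Total interest on Offer X = 60 × $6,735.33 − $339,500 = $64,619.80.
Offer Y: monthly rate = 9.6%/12 = 0.0080000; payment = 339,500 × 0.0080000 / (1 − (1+0.0080000)^−120) = $4,411.66.
Total interest on Offer Y = 120 × $4,411.66 − $339,500 = $189,899.20.
Offer X is lower by $125,279.40.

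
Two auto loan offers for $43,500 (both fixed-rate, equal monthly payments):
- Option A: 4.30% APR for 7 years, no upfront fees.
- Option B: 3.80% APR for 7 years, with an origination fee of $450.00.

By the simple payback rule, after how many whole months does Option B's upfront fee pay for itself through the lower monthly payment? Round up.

Option A: monthly rate = 4.3%/12 = 0.0035833; payment = 43,500 × 0.0035833 / (1 − (1+0.0035833)^−84) = $600.62.
Option B: monthly rate = 3.8%/12 = 0.0031667; payment = 43,500 × 0.0031667 / (1 − (1+0.0031667)^−84) = $590.60.
Monthly savings = $600.62 − $590.60 = $10.02.
Break-even = $450.00 / $10.02 = 44.91 → 45 months.

45 months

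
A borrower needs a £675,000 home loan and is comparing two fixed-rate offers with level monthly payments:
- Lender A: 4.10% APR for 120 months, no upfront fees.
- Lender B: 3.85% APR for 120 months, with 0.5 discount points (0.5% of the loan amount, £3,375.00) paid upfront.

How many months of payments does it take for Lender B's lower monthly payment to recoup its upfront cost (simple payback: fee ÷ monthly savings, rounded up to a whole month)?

43 months

Lender A: monthly rate = 4.1%/12 = 0.0034167; payment = 675,000 × 0.0034167 / (1 − (1+0.0034167)^−120) = £6,866.17.
Lender B: at 3.85% the monthly rate is 0.0032083, so the payment is 675,000 × 0.0032083 / (1 − 1.0032083^−120) = £6,786.03.
Monthly savings = £6,866.17 − £6,786.03 = £80.14.
Break-even = £3,375.00 / £80.14 = 42.11 → 43 months.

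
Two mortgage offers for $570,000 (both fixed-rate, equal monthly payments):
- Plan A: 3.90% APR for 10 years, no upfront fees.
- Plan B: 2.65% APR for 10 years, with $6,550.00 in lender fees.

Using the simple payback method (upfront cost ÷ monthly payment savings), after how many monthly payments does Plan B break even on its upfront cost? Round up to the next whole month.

Plan A: monthly rate = 3.9%/12 = 0.0032500; payment = 570,000 × 0.0032500 / (1 − (1+0.0032500)^−120) = $5,743.92.
Plan B: monthly rate = 2.65%/12 = 0.0022083; payment = 570,000 × 0.0022083 / (1 − (1+0.0022083)^−120) = $5,412.35.
Monthly savings = $5,743.92 − $5,412.35 = $331.57.
Break-even = $6,550.00 / $331.57 = 19.75 → 20 months.

20 months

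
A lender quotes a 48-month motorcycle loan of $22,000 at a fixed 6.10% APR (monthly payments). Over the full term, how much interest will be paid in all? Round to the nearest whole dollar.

$2,849

At 6.10% the monthly rate is 0.0050833, so the payment is 22,000 × 0.0050833 / (1 − 1.0050833^−48) = $517.68.
Total paid = 48 × $517.68 = $24,848.64; interest = $24,848.64 − $22,000 = $2,848.64.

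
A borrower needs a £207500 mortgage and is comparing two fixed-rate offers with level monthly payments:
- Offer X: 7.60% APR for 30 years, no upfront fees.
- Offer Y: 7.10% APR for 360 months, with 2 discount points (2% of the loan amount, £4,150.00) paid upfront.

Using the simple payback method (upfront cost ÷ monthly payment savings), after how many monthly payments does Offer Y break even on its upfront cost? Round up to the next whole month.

Offer X: at 7.60% the monthly rate is 0.0063333, so the payment is 207,500 × 0.0063333 / (1 − 1.0063333^−360) = £1,465.11.
Offer Y: monthly rate = 7.1%/12 = 0.0059167; payment = 207,500 × 0.0059167 / (1 − (1+0.0059167)^−360) = £1,394.47.
Monthly savings = £1,465.11 − £1,394.47 = £70.64.
Break-even = £4,150.00 / £70.64 = 58.75 → 59 months.

59 months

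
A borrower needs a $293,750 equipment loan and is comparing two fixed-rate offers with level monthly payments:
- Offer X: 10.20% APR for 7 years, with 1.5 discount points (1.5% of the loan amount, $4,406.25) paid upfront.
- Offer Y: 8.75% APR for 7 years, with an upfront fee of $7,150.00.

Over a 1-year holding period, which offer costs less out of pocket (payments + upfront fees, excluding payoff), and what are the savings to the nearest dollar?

Offer X: monthly rate = 10.2%/12 = 0.0085000; payment = 293,750 × 0.0085000 / (1 − (1+0.0085000)^−84) = $4,907.01.
Offer Y: at 8.75% the monthly rate is 0.0072917, so the payment is 293,750 × 0.0072917 / (1 − 1.0072917^−84) = $4,688.98.
Over 12 months: Offer X costs 12 × $4,907.01 + $4,406.25 = $63,290.37; Offer Y costs 12 × $4,688.98 + $7,150.00 = $63,417.76.
Offer X is cheaper by $63,417.76 − $63,290.37 = $127.39.

Offer X by $127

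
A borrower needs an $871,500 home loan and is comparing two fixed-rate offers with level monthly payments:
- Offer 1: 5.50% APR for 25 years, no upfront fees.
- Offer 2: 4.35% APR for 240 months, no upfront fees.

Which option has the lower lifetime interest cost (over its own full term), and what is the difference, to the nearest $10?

Offer 2 by $299,160

Offer 1: at 5.50% the monthly rate is 0.0045833, so the payment is 871,500 × 0.0045833 / (1 − 1.0045833^−300) = $5,351.77.
Total interest on Offer 1 = 300 × $5,351.77 − $871,500 = $734,031.00.
Offer 2: at 4.35% the monthly rate is 0.0036250, so the payment is 871,500 × 0.0036250 / (1 − 1.0036250^−240) = $5,443.23.
Total interest on Offer 2 = 240 × $5,443.23 − $871,500 = $434,875.20.
Offer 2 is lower by $299,155.80.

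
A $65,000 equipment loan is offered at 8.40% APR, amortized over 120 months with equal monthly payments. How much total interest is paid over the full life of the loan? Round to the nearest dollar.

$31,292

At 8.40% the monthly rate is 0.0070000, so the payment is 65,000 × 0.0070000 / (1 − 1.0070000^−120) = $802.43.
Total paid = 120 × $802.43 = $96,291.60; interest = $96,291.60 − $65,000 = $31,291.60.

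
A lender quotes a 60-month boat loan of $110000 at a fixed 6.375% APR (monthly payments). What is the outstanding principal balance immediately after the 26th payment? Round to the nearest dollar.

With monthly rate i = 6.375%/12 = 0.0053125, the balance after k of n payments is P · [(1+i)^n − (1+i)^k] / [(1+i)^n − 1].
(1+0.0053125)^60 = 1.37424750 and (1+0.0053125)^26 = 1.14769938, so the balance is 110,000 × (1.37424750 − 1.14769938) / (1.37424750 − 1) = $66,587.73.

$66,588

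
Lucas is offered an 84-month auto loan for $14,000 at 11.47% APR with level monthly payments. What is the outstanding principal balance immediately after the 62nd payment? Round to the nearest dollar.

With monthly rate i = 11.47%/12 = 0.0095583, the balance after k of n payments is P · [(1+i)^n − (1+i)^k] / [(1+i)^n − 1].
(1+0.0095583)^84 = 2.22351012 and (1+0.0095583)^62 = 1.80363193, so the balance is 14,000 × (2.22351012 − 1.80363193) / (2.22351012 − 1) = $4,804.45.

$4,804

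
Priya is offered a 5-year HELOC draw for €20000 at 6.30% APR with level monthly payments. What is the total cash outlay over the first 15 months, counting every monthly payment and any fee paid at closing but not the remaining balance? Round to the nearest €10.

€5,840

Monthly rate = 6.3%/12 = 0.0052500; payment = 20,000 × 0.0052500 / (1 − (1+0.0052500)^−60) = €389.45.
Total outlay = 15 × €389.45 = €5,841.75.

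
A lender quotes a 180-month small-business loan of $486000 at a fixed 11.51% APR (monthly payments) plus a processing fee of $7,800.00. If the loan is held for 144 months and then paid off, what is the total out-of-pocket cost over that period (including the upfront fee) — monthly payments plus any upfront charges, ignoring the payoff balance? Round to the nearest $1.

$825,791

At 11.51% the monthly rate is 0.0095917, so the payment is 486,000 × 0.0095917 / (1 − 1.0095917^−180) = $5,680.49.
Total outlay = 144 × $5,680.49 + $7,800.00 = $825,790.56.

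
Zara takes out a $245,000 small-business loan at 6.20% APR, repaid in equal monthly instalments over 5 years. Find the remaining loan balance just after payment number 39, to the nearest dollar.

$94,484

With monthly rate i = 6.2%/12 = 0.0051667, the balance after k of n payments is P · [(1+i)^n − (1+i)^k] / [(1+i)^n − 1].
(1+0.0051667)^60 = 1.36233742 and (1+0.0051667)^39 = 1.22260184, so the balance is 245,000 × (1.36233742 − 1.22260184) / (1.36233742 − 1) = $94,484.35.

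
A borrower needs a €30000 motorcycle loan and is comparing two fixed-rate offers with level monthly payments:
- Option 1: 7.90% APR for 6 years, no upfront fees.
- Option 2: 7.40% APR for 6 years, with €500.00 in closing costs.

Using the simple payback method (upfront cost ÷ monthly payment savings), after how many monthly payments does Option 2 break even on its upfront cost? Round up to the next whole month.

69 months

Option 1: monthly rate = 7.9%/12 = 0.0065833; payment = 30,000 × 0.0065833 / (1 − (1+0.0065833)^−72) = €524.53.
Option 2: monthly rate = 7.4%/12 = 0.0061667; payment = 30,000 × 0.0061667 / (1 − (1+0.0061667)^−72) = €517.25.
Monthly savings = €524.53 − €517.25 = €7.28.
Break-even = €500.00 / €7.28 = 68.68 → 69 months.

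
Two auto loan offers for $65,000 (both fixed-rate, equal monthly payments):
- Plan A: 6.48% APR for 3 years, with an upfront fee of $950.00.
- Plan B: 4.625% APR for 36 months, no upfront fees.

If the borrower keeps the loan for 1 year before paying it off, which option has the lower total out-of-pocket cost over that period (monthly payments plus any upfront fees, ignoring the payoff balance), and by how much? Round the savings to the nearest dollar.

Plan A: at 6.48% the monthly rate is 0.0054000, so the payment is 65,000 × 0.0054000 / (1 − 1.0054000^−36) = $1,991.59.
Plan B: monthly rate = 4.625%/12 = 0.0038542; payment = 65,000 × 0.0038542 / (1 − (1+0.0038542)^−36) = $1,937.18.
Over 12 months: Plan A costs 12 × $1,991.59 + $950.00 = $24,849.08; Plan B costs 12 × $1,937.18 = $23,246.16.
Plan B is cheaper by $24,849.08 − $23,246.16 = $1,602.92.

Plan B by $1,603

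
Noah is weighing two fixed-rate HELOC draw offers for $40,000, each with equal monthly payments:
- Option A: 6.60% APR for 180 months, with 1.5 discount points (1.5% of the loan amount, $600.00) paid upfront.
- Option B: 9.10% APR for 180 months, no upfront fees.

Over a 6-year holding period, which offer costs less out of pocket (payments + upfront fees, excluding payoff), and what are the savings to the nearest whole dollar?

Option A: monthly rate = 6.6%/12 = 0.0055000; payment = 40,000 × 0.0055000 / (1 − (1+0.0055000)^−180) = $350.65.
Option B: at 9.10% the monthly rate is 0.0075833, so the payment is 40,000 × 0.0075833 / (1 − 1.0075833^−180) = $408.09.
Over 72 months: Option A costs 72 × $350.65 + $600.00 = $25,846.80; Option B costs 72 × $408.09 = $29,382.48.
Option A is cheaper by $29,382.48 − $25,846.80 = $3,535.68.

Option A by $3,536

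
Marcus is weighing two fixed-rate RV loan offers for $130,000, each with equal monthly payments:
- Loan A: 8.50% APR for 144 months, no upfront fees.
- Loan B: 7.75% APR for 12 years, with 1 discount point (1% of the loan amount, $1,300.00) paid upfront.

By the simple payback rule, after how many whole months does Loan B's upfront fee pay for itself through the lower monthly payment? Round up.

25 months

Loan A: at 8.50% the monthly rate is 0.0070833, so the payment is 130,000 × 0.0070833 / (1 − 1.0070833^−144) = $1,443.07.
Loan B: at 7.75% the monthly rate is 0.0064583, so the payment is 130,000 × 0.0064583 / (1 − 1.0064583^−144) = $1,389.43.
Monthly savings = $1,443.07 − $1,389.43 = $53.64.
Break-even = $1,300.00 / $53.64 = 24.24 → 25 months.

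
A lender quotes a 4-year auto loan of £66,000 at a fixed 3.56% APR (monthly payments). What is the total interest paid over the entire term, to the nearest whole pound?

Monthly rate = 3.56%/12 = 0.0029667; payment = 66,000 × 0.0029667 / (1 − (1+0.0029667)^−48) = £1,477.26.
Total paid = 48 × £1,477.26 = £70,908.48; interest = £70,908.48 − £66,000 = £4,908.48.

£4,908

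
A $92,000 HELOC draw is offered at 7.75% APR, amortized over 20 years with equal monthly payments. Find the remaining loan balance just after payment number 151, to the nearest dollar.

$51,004

With monthly rate i = 7.75%/12 = 0.0064583, the balance after k of n payments is P · [(1+i)^n − (1+i)^k] / [(1+i)^n − 1].
(1+0.0064583)^240 = 4.68804775 and (1+0.0064583)^151 = 2.64341784, so the balance is 92,000 × (4.68804775 − 2.64341784) / (4.68804775 − 1) = $51,004.21.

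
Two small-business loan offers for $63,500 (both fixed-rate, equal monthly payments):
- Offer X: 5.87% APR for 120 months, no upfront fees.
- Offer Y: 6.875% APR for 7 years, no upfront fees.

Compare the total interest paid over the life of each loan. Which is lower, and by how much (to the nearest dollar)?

Offer X: monthly rate = 5.87%/12 = 0.0048917; payment = 63,500 × 0.0048917 / (1 − (1+0.0048917)^−120) = $700.84.
Total interest on Offer X = 120 × $700.84 − $63,500 = $20,600.80.
Offer Y: monthly rate = 6.875%/12 = 0.0057292; payment = 63,500 × 0.0057292 / (1 − (1+0.0057292)^−84) = $954.51.
Total interest on Offer Y = 84 × $954.51 − $63,500 = $16,678.84.
Offer Y is lower by $3,921.96.

Offer Y by $3,922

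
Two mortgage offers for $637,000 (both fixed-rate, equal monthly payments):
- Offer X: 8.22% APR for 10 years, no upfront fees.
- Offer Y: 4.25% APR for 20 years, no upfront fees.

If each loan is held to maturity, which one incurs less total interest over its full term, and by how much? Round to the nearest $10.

Offer X: at 8.22% the monthly rate is 0.0068500, so the payment is 637,000 × 0.0068500 / (1 − 1.0068500^−120) = $7,802.82.
Total interest on Offer X = 120 × $7,802.82 − $637,000 = $299,338.40.
Offer Y: monthly rate = 4.25%/12 = 0.0035417; payment = 637,000 × 0.0035417 / (1 − (1+0.0035417)^−240) = $3,944.52.
Total interest on Offer Y = 240 × $3,944.52 − $637,000 = $309,684.80.
Offer X is lower by $10,346.40.

Offer X by $10,350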